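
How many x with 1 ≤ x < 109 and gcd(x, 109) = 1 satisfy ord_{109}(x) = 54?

18

φ(109) = 109 − 1 = 108 = 2^2 · 3^3.
In a cyclic group of order 108, there are φ(d) elements of order d for each divisor d of 108, and zero for non-divisors.
54 = 2 · 3^3 divides 108, and φ(54) = 18.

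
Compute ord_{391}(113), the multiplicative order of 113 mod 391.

176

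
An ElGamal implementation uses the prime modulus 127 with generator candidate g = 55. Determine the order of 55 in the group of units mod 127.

126

Since 55 ∈ (Z/127Z)^×, its order divides φ(127) = 127 − 1 = 126 = 2 · 3^2 · 7.
Divisors of 126: 1, 2, 3, 6, 7, 9, 14, 18, 21, 42, 63, 126.
Test each divisor d:
55^1 ≡ 55
55^2 ≡ 104
55^3 ≡ 5
55^6 ≡ 25
55^7 ≡ 105
55^9 ≡ 125
55^14 ≡ 103
55^18 ≡ 4
55^21 ≡ 20
55^42 ≡ 19
55^63 ≡ 126
55^126 ≡ 1
Therefore the multiplicative order of 55 modulo 127 is 126.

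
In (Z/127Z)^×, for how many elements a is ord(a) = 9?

φ(127) = 127 − 1 = 126 = 2 · 3^2 · 7.
(Z/127Z)^× is cyclic (|G| = 126); a cyclic group of order m has exactly φ(d) elements of each order d | m, and none otherwise.
9 = 3^2 divides 126, and φ(9) = 6.

6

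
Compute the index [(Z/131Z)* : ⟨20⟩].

By Lagrange's theorem, ord_131(20) divides φ(131) = 131 − 1 = 130 = 2 · 5 · 13.
Divisors of 130: 1, 2, 5, 10, 13, 26, 65, 130.
Compute 20^d (mod 131) for the divisors d until we hit 1:
20^1 ≡ 20 (mod 131)
20^2 ≡ 7 (mod 131)
20^5 ≡ 63 (mod 131)
20^10 ≡ 39 (mod 131)
20^13 ≡ 89 (mod 131)
20^26 ≡ 61 (mod 131)
20^65 ≡ 1 (mod 131) ✓
So ord_131(20) = 65, hence |⟨20⟩| = 65.
Index = |(Z/131Z)^×| / |⟨20⟩| = 130 / 65 = 2.

2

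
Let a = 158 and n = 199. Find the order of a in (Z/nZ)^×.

By Lagrange's theorem, ord_199(158) divides φ(199) = 199 − 1 = 198 = 2 · 3^2 · 11.
Divisors of 198: 1, 2, 3, 6, 9, 11, 18, 22, 33, 66, 99, 198.
Compute 158^d (mod 199) for the divisors d until we hit 1:
158^1 ≡ 158 (mod 199)
158^2 ≡ 89 (mod 199)
158^3 ≡ 132 (mod 199)
158^6 ≡ 111 (mod 199)
158^9 ≡ 125 (mod 199)
158^11 ≡ 180 (mod 199)
158^18 ≡ 103 (mod 199)
158^22 ≡ 162 (mod 199)
158^33 ≡ 106 (mod 199)
158^66 ≡ 92 (mod 199)
158^99 ≡ 1 (mod 199) ✓
So ord_199(158) = 99.

99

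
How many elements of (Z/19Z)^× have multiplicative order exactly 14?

φ(19) = 19 − 1 = 18 = 2 · 3^2.
(Z/19Z)^× is cyclic (|G| = 18); a cyclic group of order m has exactly φ(d) elements of each order d | m, and none otherwise.
Here 18 is not a multiple of 14, so there are no elements of order 14.

0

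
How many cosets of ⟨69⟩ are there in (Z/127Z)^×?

2

The order of 69 must divide φ(127) = 127 − 1 = 126 = 2 · 3^2 · 7.
Divisors of 126: 1, 2, 3, 6, 7, 9, 14, 18, 21, 42, 63, 126.
Evaluate successive powers at the divisors of 126:
69^1 ≡ 69 (mod 127)
69^2 ≡ 62 (mod 127)
69^3 ≡ 87 (mod 127)
69^6 ≡ 76 (mod 127)
69^7 ≡ 37 (mod 127)
69^9 ≡ 8 (mod 127)
69^14 ≡ 99 (mod 127)
69^18 ≡ 64 (mod 127)
69^21 ≡ 107 (mod 127)
69^42 ≡ 19 (mod 127)
69^63 ≡ 1 (mod 127) ✓
The order of 69 is 63, so the subgroup it generates has 63 elements.
The index is φ(127) / ord(69) = 126 / 63 = 2.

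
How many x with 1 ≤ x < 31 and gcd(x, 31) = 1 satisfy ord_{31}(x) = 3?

2

φ(31) = 31 − 1 = 30 = 2 · 3 · 5.
Since (Z/31Z)^× is cyclic of order 30, the number of elements of order d is φ(d) when d | 30 and 0 otherwise.
3 | 30, and φ(3) = 3 − 1 = 2.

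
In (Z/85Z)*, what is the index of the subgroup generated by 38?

By Lagrange's theorem, ord_85(38) divides φ(85) = φ(5·17) = (5−1)·(17−1) = 4·16 = 64 = 2^6.
Divisors of 64: 1, 2, 4, 8, 16, 32, 64.
Test each divisor d:
38^1 ≡ 38 (mod 85)
38^2 ≡ 84 (mod 85)
38^4 ≡ 1 (mod 85) ✓
The order of 38 is 4, so the subgroup it generates has 4 elements.
Index = |(Z/85Z)^×| / |⟨38⟩| = 64 / 4 = 16.

16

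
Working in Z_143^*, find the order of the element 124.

60

ord(124) | φ(143) = φ(11·13) = (11−1)·(13−1) = 10·12 = 120 = 2^3 · 3 · 5.
Divisors of 120: 1, 2, 3, 4, 5, 6, 8, 10, 12, 15, 20, 24, 30, 40, 60, 120.
Check 124^d mod 143 for each divisor in increasing order:
124^1 ≡ 124 (mod 143)
124^2 ≡ 75 (mod 143)
124^3 ≡ 5 (mod 143)
124^4 ≡ 48 (mod 143)
124^5 ≡ 89 (mod 143)
124^6 ≡ 25 (mod 143)
124^8 ≡ 16 (mod 143)
124^10 ≡ 56 (mod 143)
124^12 ≡ 53 (mod 143)
124^15 ≡ 122 (mod 143)
124^20 ≡ 133 (mod 143)
124^24 ≡ 92 (mod 143)
124^30 ≡ 12 (mod 143)
124^40 ≡ 100 (mod 143)
124^60 ≡ 1 (mod 143) ✓
Therefore the multiplicative order of 124 modulo 143 is 60.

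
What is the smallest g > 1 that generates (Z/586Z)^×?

φ(586) = φ(2)·φ(293) = 1·292 = 292 = 2^2 · 73.
g is a primitive root iff g^(292/q) ≢ 1 (mod 586) for each prime q ∈ {2, 73}.
g = 2: gcd(2, 586) = 2 > 1, not a unit — skip.
g = 3: 3^146 ≡ 585; 3^4 ≡ 81 — none is 1, so 3 is a primitive root.
Hence the least primitive root of 586 is 3.

3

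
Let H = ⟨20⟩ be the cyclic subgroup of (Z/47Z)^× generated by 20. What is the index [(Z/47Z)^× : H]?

By Lagrange's theorem, ord_47(20) divides φ(47) = 47 − 1 = 46 = 2 · 23.
Divisors of 46: 1, 2, 23, 46.
Check 20^d mod 47 for each divisor in increasing order:
20^1 ≡ 20
20^2 ≡ 24
20^23 ≡ 46
20^46 ≡ 1
So ord_47(20) = 46, hence |⟨20⟩| = 46.
The index is φ(47) / ord(20) = 46 / 46 = 1.

1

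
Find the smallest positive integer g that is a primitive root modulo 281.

3

φ(281) = 281 − 1 = 280 = 2^3 · 5 · 7.
g is a primitive root iff g^(280/q) ≢ 1 (mod 281) for each prime q ∈ {2, 5, 7}.
g = 2: 2^140 ≡ 1 — hits 1, so not a primitive root.
g = 3: 3^140 ≡ 280; 3^56 ≡ 86; 3^40 ≡ 249 — none is 1, so 3 is a primitive root.
Hence the least primitive root of 281 is 3.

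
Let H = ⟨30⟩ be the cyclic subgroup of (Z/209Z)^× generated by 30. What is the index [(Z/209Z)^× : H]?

6

By Lagrange's theorem, ord_209(30) divides φ(209) = φ(11·19) = (11−1)·(19−1) = 10·18 = 180 = 2^2 · 3^2 · 5.
Divisors of 180: 1, 2, 3, 4, 5, 6, 9, 10, 12, 15, 18, 20, 30, 36, 45, 60, 90, 180.
Compute 30^d (mod 209) for the divisors d until we hit 1:
30^1 ≡ 30 (mod 209)
30^2 ≡ 64 (mod 209)
30^3 ≡ 39 (mod 209)
30^4 ≡ 125 (mod 209)
30^5 ≡ 197 (mod 209)
30^6 ≡ 58 (mod 209)
30^9 ≡ 172 (mod 209)
30^10 ≡ 144 (mod 209)
30^12 ≡ 20 (mod 209)
30^15 ≡ 153 (mod 209)
30^18 ≡ 115 (mod 209)
30^20 ≡ 45 (mod 209)
30^30 ≡ 1 (mod 209) ✓
Thus |⟨30⟩| = ord(30) = 30.
Index = |(Z/209Z)^×| / |⟨30⟩| = 180 / 30 = 6.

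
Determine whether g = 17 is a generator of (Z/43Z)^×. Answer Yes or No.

φ(43) = 43 − 1 = 42 = 2 · 3 · 7.
Test 17^(42/q) mod 43 for each prime factor q of 42:
17^21 ≡ 1 (mod 43)  [q = 2: ≡ 1 ✗]
17^14 ≡ 6 (mod 43)  [q = 3: ≢ 1 ✓]
17^6 ≡ 35 (mod 43)  [q = 7: ≢ 1 ✓]
The check at q = 2 fails, so 17 generates a proper subgroup.

No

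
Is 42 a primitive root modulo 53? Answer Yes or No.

φ(53) = 53 − 1 = 52 = 2^2 · 13.
An element g generates (Z/53Z)^× iff g^(52/q) ≢ 1 (mod 53) for each prime q ∈ {2, 13}.
42^26 ≡ 1 (mod 53)  [q = 2: ≡ 1 ✗]
42^4 ≡ 13 (mod 53)  [q = 13: ≢ 1 ✓]
Since 42^26 ≡ 1, the order of 42 divides 26 < 52, so 42 is not a primitive root.

No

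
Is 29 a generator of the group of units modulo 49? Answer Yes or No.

φ(49) = φ(7^2) = 7·(7−1) = 42 = 2 · 3 · 7.
It suffices to check that the order of 29 is not a proper divisor of 42: compute 29^(42/q) for q ∈ {2, 3, 7}.
29^21 ≡ 1 (mod 49)  [q = 2: ≡ 1 ✗]
29^14 ≡ 1 (mod 49)  [q = 3: ≡ 1 ✗]
29^6 ≡ 22 (mod 49)  [q = 7: ≢ 1 ✓]
The check at q = 2 fails, so 29 generates a proper subgroup.

No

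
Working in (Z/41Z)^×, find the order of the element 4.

ord(4) | φ(41) = 41 − 1 = 40 = 2^3 · 5.
Divisors of 40: 1, 2, 4, 5, 8, 10, 20, 40.
Test each divisor d:
4^1 ≡ 4
4^2 ≡ 16
4^4 ≡ 10
4^5 ≡ 40
4^8 ≡ 18
4^10 ≡ 1
The smallest such exponent is 10, so the order of 4 is 10.

10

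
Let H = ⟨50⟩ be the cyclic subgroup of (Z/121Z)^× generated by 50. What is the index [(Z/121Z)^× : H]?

1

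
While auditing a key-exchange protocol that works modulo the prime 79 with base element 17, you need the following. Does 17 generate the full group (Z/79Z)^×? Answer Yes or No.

φ(79) = 79 − 1 = 78 = 2 · 3 · 13.
17 is a primitive root mod 79 iff 17^(φ(79)/q) ≢ 1 for every prime q | φ(79), i.e. q ∈ {2, 3, 13}.
17^39 ≡ 78 (mod 79)  [q = 2: ≢ 1 ✓]
17^26 ≡ 1 (mod 79)  [q = 3: ≡ 1 ✗]
17^6 ≡ 67 (mod 79)  [q = 13: ≢ 1 ✓]
17^26 ≡ 1 shows ord(17) | 26, strictly less than φ(79); not a primitive root.

No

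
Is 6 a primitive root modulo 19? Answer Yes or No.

φ(19) = 19 − 1 = 18 = 2 · 3^2.
An element g generates (Z/19Z)^× iff g^(18/q) ≢ 1 (mod 19) for each prime q ∈ {2, 3}.
6^9 ≡ 1 (mod 19)  [q = 2: ≡ 1 ✗]
6^6 ≡ 11 (mod 19)  [q = 3: ≢ 1 ✓]
Since 6^9 ≡ 1, the order of 6 divides 9 < 18, so 6 is not a primitive root.

No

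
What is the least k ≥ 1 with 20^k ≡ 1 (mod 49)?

14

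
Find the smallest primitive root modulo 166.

φ(166) = φ(2)·φ(83) = 1·82 = 82 = 2 · 41.
g is a primitive root iff g^(82/q) ≢ 1 (mod 166) for each prime q ∈ {2, 41}.
g = 2: gcd(2, 166) = 2 > 1, not a unit — skip.
g = 3: 3^41 ≡ 1 — hits 1, so not a primitive root.
g = 4: gcd(4, 166) = 2 > 1, not a unit — skip.
g = 5: 5^41 ≡ 165; 5^2 ≡ 25 — none is 1, so 5 is a primitive root.
Hence the least primitive root of 166 is 5.

5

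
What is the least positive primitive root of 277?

5

φ(277) = 277 − 1 = 276 = 2^2 · 3 · 23.
g is a primitive root iff g^(276/q) ≢ 1 (mod 277) for each prime q ∈ {2, 3, 23}.
g = 2: 2^138 ≡ 276; 2^92 ≡ 1 — hits 1, so not a primitive root.
g = 3: 3^138 ≡ 1 — hits 1, so not a primitive root.
g = 4: 4^138 ≡ 1 — hits 1, so not a primitive root.
g = 5: 5^138 ≡ 276; 5^92 ≡ 116; 5^12 ≡ 27 — none is 1, so 5 is a primitive root.
So 5 is the smallest generator of (Z/277Z)^×.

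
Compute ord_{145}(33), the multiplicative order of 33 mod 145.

28

ord(33) | φ(145) = φ(5·29) = (5−1)·(29−1) = 4·28 = 112 = 2^4 · 7.
Divisors of 112: 1, 2, 4, 7, 8, 14, 16, 28, 56, 112.
Check 33^d mod 145 for each divisor in increasing order:
33^1 ≡ 33
33^2 ≡ 74
33^4 ≡ 111
33^7 ≡ 57
33^8 ≡ 141
33^14 ≡ 59
33^16 ≡ 16
33^28 ≡ 1
Hence ord(33) = 28.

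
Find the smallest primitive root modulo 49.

φ(49) = φ(7^2) = 7·(7−1) = 42 = 2 · 3 · 7.
Test candidates g = 2, 3, … against the prime factors q ∈ {2, 3, 7} of φ(49): g is a generator iff g^(42/q) ≢ 1 for every such q.
g = 2: 2^21 ≡ 1 — hits 1, so not a primitive root.
g = 3: 3^21 ≡ 48; 3^14 ≡ 30; 3^6 ≡ 43 — none is 1, so 3 is a primitive root.
So 3 is the smallest generator of (Z/49Z)^×.

3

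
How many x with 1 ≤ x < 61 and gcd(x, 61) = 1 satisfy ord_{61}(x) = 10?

4

φ(61) = 61 − 1 = 60 = 2^2 · 3 · 5.
Since (Z/61Z)^× is cyclic of order 60, the number of elements of order d is φ(d) when d | 60 and 0 otherwise.
10 = 2 · 5 divides 60, and φ(10) = 4.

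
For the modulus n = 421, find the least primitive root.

2

φ(421) = 421 − 1 = 420 = 2^2 · 3 · 5 · 7.
g is a primitive root iff g^(420/q) ≢ 1 (mod 421) for each prime q ∈ {2, 3, 5, 7}.
g = 2: 2^210 ≡ 420; 2^140 ≡ 400; 2^84 ≡ 279; 2^60 ≡ 370 — none is 1, so 2 is a primitive root.
So 2 is the smallest generator of (Z/421Z)^×.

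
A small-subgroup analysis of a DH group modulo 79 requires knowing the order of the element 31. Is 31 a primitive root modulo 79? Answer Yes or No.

No

φ(79) = 79 − 1 = 78 = 2 · 3 · 13.
Test 31^(78/q) mod 79 for each prime factor q of 78:
31^39 ≡ 1 (mod 79)  [q = 2: ≡ 1 ✗]
31^26 ≡ 55 (mod 79)  [q = 3: ≢ 1 ✓]
31^6 ≡ 64 (mod 79)  [q = 13: ≢ 1 ✓]
Since 31^39 ≡ 1, the order of 31 divides 39 < 78, so 31 is not a primitive root.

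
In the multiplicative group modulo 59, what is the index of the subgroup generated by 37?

1

Since 37 ∈ (Z/59Z)^×, its order divides φ(59) = 59 − 1 = 58 = 2 · 29.
Divisors of 58: 1, 2, 29, 58.
Check 37^d mod 59 for each divisor in increasing order:
37^1 ≡ 37
37^2 ≡ 12
37^29 ≡ 58
37^58 ≡ 1
Thus |⟨37⟩| = ord(37) = 58.
[(Z/59Z)^× : ⟨37⟩] = 58/58 = 1.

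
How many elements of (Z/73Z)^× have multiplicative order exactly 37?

0

φ(73) = 73 − 1 = 72 = 2^3 · 3^2.
Since (Z/73Z)^× is cyclic of order 72, the number of elements of order d is φ(d) when d | 72 and 0 otherwise.
37 does not divide 72, so no element of (Z/73Z)^× has order 37.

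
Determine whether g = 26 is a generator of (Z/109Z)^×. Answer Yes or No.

No

φ(109) = 109 − 1 = 108 = 2^2 · 3^3.
26 is a primitive root mod 109 iff 26^(φ(109)/q) ≢ 1 for every prime q | φ(109), i.e. q ∈ {2, 3}.
26^54 ≡ 1 (mod 109)  [q = 2: ≡ 1 ✗]
26^36 ≡ 63 (mod 109)  [q = 3: ≢ 1 ✓]
Since 26^54 ≡ 1, the order of 26 divides 54 < 108, so 26 is not a primitive root.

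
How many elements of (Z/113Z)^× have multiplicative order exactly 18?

0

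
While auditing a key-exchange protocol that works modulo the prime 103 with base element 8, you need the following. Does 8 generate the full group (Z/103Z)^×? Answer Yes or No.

No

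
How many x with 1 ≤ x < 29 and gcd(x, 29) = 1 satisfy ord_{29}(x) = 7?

6

φ(29) = 29 − 1 = 28 = 2^2 · 7.
(Z/29Z)^× is cyclic (|G| = 28); a cyclic group of order m has exactly φ(d) elements of each order d | m, and none otherwise.
7 | 28, and φ(7) = 7 − 1 = 6.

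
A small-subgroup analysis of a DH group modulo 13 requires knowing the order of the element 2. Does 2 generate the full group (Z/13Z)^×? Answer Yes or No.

Yes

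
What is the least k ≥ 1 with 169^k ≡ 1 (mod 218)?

54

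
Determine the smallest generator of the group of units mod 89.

3

φ(89) = 89 − 1 = 88 = 2^3 · 11.
Test candidates g = 2, 3, … against the prime factors q ∈ {2, 11} of φ(89): g is a generator iff g^(88/q) ≢ 1 for every such q.
g = 2: 2^44 ≡ 1 — hits 1, so not a primitive root.
g = 3: 3^44 ≡ 88; 3^8 ≡ 64 — none is 1, so 3 is a primitive root.
Hence the least primitive root of 89 is 3.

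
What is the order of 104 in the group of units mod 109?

ord(104) | φ(109) = 109 − 1 = 108 = 2^2 · 3^3.
Divisors of 108: 1, 2, 3, 4, 6, 9, 12, 18, 27, 36, 54, 108.
Compute 104^d (mod 109) for the divisors d until we hit 1:
104^1 ≡ 104 (mod 109)
104^2 ≡ 25 (mod 109)
104^3 ≡ 93 (mod 109)
104^4 ≡ 80 (mod 109)
104^6 ≡ 38 (mod 109)
104^9 ≡ 46 (mod 109)
104^12 ≡ 27 (mod 109)
104^18 ≡ 45 (mod 109)
104^27 ≡ 108 (mod 109)
104^36 ≡ 63 (mod 109)
104^54 ≡ 1 (mod 109) ✓
Therefore the multiplicative order of 104 modulo 109 is 54.

54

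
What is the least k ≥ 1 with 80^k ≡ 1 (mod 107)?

106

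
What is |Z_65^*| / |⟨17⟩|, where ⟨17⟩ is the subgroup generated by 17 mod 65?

By Lagrange's theorem, ord_65(17) divides φ(65) = φ(5·13) = (5−1)·(13−1) = 4·12 = 48 = 2^4 · 3.
Divisors of 48: 1, 2, 3, 4, 6, 8, 12, 16, 24, 48.
Evaluate successive powers at the divisors of 48:
17^1 ≡ 17 (mod 65)
17^2 ≡ 29 (mod 65)
17^3 ≡ 38 (mod 65)
17^4 ≡ 61 (mod 65)
17^6 ≡ 14 (mod 65)
17^8 ≡ 16 (mod 65)
17^12 ≡ 1 (mod 65) ✓
So ord_65(17) = 12, hence |⟨17⟩| = 12.
Index = |(Z/65Z)^×| / |⟨17⟩| = 48 / 12 = 4.

4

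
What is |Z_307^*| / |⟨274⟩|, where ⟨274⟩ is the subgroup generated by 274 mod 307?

By Lagrange's theorem, ord_307(274) divides φ(307) = 307 − 1 = 306 = 2 · 3^2 · 17.
Divisors of 306: 1, 2, 3, 6, 9, 17, 18, 34, 51, 102, 153, 306.
Compute 274^d (mod 307) for the divisors d until we hit 1:
274^1 ≡ 274 (mod 307)
274^2 ≡ 168 (mod 307)
274^3 ≡ 289 (mod 307)
274^6 ≡ 17 (mod 307)
274^9 ≡ 1 (mod 307) ✓
Thus |⟨274⟩| = ord(274) = 9.
[(Z/307Z)^× : ⟨274⟩] = 306/9 = 34.

34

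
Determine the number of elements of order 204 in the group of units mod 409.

64

φ(409) = 409 − 1 = 408 = 2^3 · 3 · 17.
(Z/409Z)^× is cyclic (|G| = 408); a cyclic group of order m has exactly φ(d) elements of each order d | m, and none otherwise.
204 = 2^2 · 3 · 17 divides 408, and φ(204) = 64.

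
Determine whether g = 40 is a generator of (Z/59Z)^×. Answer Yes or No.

φ(59) = 59 − 1 = 58 = 2 · 29.
An element g generates (Z/59Z)^× iff g^(58/q) ≢ 1 (mod 59) for each prime q ∈ {2, 29}.
40^29 ≡ 58 (mod 59)  [q = 2: ≢ 1 ✓]
40^2 ≡ 7 (mod 59)  [q = 29: ≢ 1 ✓]
All checks pass, so 40 has order 58 and is a primitive root modulo 59.

Yes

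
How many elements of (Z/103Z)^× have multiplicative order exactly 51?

32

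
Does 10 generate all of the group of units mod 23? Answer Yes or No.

φ(23) = 23 − 1 = 22 = 2 · 11.
10 is a primitive root mod 23 iff 10^(φ(23)/q) ≢ 1 for every prime q | φ(23), i.e. q ∈ {2, 11}.
10^11 ≡ 22 (mod 23)  [q = 2: ≢ 1 ✓]
10^2 ≡ 8 (mod 23)  [q = 11: ≢ 1 ✓]
None equal 1, so ord_23(10) = 22: 10 is a primitive root.

Yes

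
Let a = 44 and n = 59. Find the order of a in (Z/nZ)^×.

ord(44) | φ(59) = 59 − 1 = 58 = 2 · 29.
Divisors of 58: 1, 2, 29, 58.
Evaluate successive powers at the divisors of 58:
44^1 ≡ 44 (mod 59)
44^2 ≡ 48 (mod 59)
44^29 ≡ 58 (mod 59)
44^58 ≡ 1 (mod 59) ✓
So ord_59(44) = 58.

58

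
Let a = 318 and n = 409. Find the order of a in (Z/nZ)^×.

51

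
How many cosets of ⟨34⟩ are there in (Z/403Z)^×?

6

By Lagrange's theorem, ord_403(34) divides φ(403) = φ(13·31) = (13−1)·(31−1) = 12·30 = 360 = 2^3 · 3^2 · 5.
Divisors of 360: 1, 2, 3, 4, 5, 6, 8, 9, 10, 12, 15, 18, 20, 24, 30, 36, 40, 45, 60, 72, 90, 120, 180, 360.
Test each divisor d:
34^1 ≡ 34 (mod 403)
34^2 ≡ 350 (mod 403)
34^3 ≡ 213 (mod 403)
34^4 ≡ 391 (mod 403)
34^5 ≡ 398 (mod 403)
34^6 ≡ 233 (mod 403)
34^8 ≡ 144 (mod 403)
34^9 ≡ 60 (mod 403)
34^10 ≡ 25 (mod 403)
34^12 ≡ 287 (mod 403)
34^15 ≡ 278 (mod 403)
34^18 ≡ 376 (mod 403)
34^20 ≡ 222 (mod 403)
34^24 ≡ 157 (mod 403)
34^30 ≡ 311 (mod 403)
34^36 ≡ 326 (mod 403)
34^40 ≡ 118 (mod 403)
34^45 ≡ 216 (mod 403)
34^60 ≡ 1 (mod 403) ✓
Thus |⟨34⟩| = ord(34) = 60.
[(Z/403Z)^× : ⟨34⟩] = 360/60 = 6.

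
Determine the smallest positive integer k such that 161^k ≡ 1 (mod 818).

The order of 161 must divide φ(818) = φ(2)·φ(409) = 1·408 = 408 = 2^3 · 3 · 17.
Divisors of 408: 1, 2, 3, 4, 6, 8, 12, 17, 24, 34, 51, 68, 102, 136, 204, 408.
Evaluate successive powers at the divisors of 408:
161^1 ≡ 161
161^2 ≡ 563
161^3 ≡ 663
161^4 ≡ 403
161^6 ≡ 303
161^8 ≡ 445
161^12 ≡ 193
161^17 ≡ 475
161^24 ≡ 439
161^34 ≡ 675
161^51 ≡ 787
161^68 ≡ 817
161^102 ≡ 143
161^136 ≡ 1
So ord_818(161) = 136.

136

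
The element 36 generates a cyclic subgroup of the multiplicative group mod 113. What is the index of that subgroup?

Since 36 ∈ (Z/113Z)^×, its order divides φ(113) = 113 − 1 = 112 = 2^4 · 7.
Divisors of 112: 1, 2, 4, 7, 8, 14, 16, 28, 56, 112.
Evaluate successive powers at the divisors of 112:
36^1 ≡ 36 (mod 113)
36^2 ≡ 53 (mod 113)
36^4 ≡ 97 (mod 113)
36^7 ≡ 95 (mod 113)
36^8 ≡ 30 (mod 113)
36^14 ≡ 98 (mod 113)
36^16 ≡ 109 (mod 113)
36^28 ≡ 112 (mod 113)
36^56 ≡ 1 (mod 113) ✓
Thus |⟨36⟩| = ord(36) = 56.
The index is φ(113) / ord(36) = 112 / 56 = 2.

2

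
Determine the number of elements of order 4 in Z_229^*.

φ(229) = 229 − 1 = 228 = 2^2 · 3 · 19.
(Z/229Z)^× is cyclic (|G| = 228); a cyclic group of order m has exactly φ(d) elements of each order d | m, and none otherwise.
4 = 2^2 divides 228, and φ(4) = 2.

2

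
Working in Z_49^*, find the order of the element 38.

By Lagrange's theorem, ord_49(38) divides φ(49) = φ(7^2) = 7·(7−1) = 42 = 2 · 3 · 7.
Divisors of 42: 1, 2, 3, 6, 7, 14, 21, 42.
Evaluate successive powers at the divisors of 42:
38^1 ≡ 38
38^2 ≡ 23
38^3 ≡ 41
38^6 ≡ 15
38^7 ≡ 31
38^14 ≡ 30
38^21 ≡ 48
38^42 ≡ 1
So ord_49(38) = 42.

42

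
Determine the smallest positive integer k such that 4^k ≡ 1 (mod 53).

26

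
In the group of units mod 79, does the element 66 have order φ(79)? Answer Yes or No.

Yes

φ(79) = 79 − 1 = 78 = 2 · 3 · 13.
It suffices to check that the order of 66 is not a proper divisor of 78: compute 66^(78/q) for q ∈ {2, 3, 13}.
66^39 ≡ 78 (mod 79)  [q = 2: ≢ 1 ✓]
66^26 ≡ 23 (mod 79)  [q = 3: ≢ 1 ✓]
66^6 ≡ 67 (mod 79)  [q = 13: ≢ 1 ✓]
None equal 1, so ord_79(66) = 78: 66 is a primitive root.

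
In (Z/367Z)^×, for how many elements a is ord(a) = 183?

120

φ(367) = 367 − 1 = 366 = 2 · 3 · 61.
(Z/367Z)^× is cyclic (|G| = 366); a cyclic group of order m has exactly φ(d) elements of each order d | m, and none otherwise.
183 = 3 · 61 divides 366, and φ(183) = 120.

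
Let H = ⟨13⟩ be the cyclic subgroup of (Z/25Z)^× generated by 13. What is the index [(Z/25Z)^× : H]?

1

Since 13 ∈ (Z/25Z)^×, its order divides φ(25) = φ(5^2) = 5·(5−1) = 20 = 2^2 · 5.
Divisors of 20: 1, 2, 4, 5, 10, 20.
Evaluate successive powers at the divisors of 20:
13^1 ≡ 13 (mod 25)
13^2 ≡ 19 (mod 25)
13^4 ≡ 11 (mod 25)
13^5 ≡ 18 (mod 25)
13^10 ≡ 24 (mod 25)
13^20 ≡ 1 (mod 25) ✓
Thus |⟨13⟩| = ord(13) = 20.
Index = |(Z/25Z)^×| / |⟨13⟩| = 20 / 20 = 1.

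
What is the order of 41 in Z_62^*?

15

By Lagrange's theorem, ord_62(41) divides φ(62) = φ(2)·φ(31) = 1·30 = 30 = 2 · 3 · 5.
Divisors of 30: 1, 2, 3, 5, 6, 10, 15, 30.
Compute 41^d (mod 62) for the divisors d until we hit 1:
41^1 ≡ 41
41^2 ≡ 7
41^3 ≡ 39
41^5 ≡ 25
41^6 ≡ 33
41^10 ≡ 5
41^15 ≡ 1
The smallest such exponent is 15, so the order of 41 is 15.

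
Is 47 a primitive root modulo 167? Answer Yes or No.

φ(167) = 167 − 1 = 166 = 2 · 83.
Test 47^(166/q) mod 167 for each prime factor q of 166:
47^83 ≡ 1 (mod 167)  [q = 2: ≡ 1 ✗]
47^2 ≡ 38 (mod 167)  [q = 83: ≢ 1 ✓]
The check at q = 2 fails, so 47 generates a proper subgroup.

No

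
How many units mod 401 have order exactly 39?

0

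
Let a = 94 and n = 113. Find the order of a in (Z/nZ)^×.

112

Since 94 ∈ (Z/113Z)^×, its order divides φ(113) = 113 − 1 = 112 = 2^4 · 7.
Divisors of 112: 1, 2, 4, 7, 8, 14, 16, 28, 56, 112.
Test each divisor d:
94^1 ≡ 94 (mod 113)
94^2 ≡ 22 (mod 113)
94^4 ≡ 32 (mod 113)
94^7 ≡ 71 (mod 113)
94^8 ≡ 7 (mod 113)
94^14 ≡ 69 (mod 113)
94^16 ≡ 49 (mod 113)
94^28 ≡ 15 (mod 113)
94^56 ≡ 112 (mod 113)
94^112 ≡ 1 (mod 113) ✓
Hence ord(94) = 112.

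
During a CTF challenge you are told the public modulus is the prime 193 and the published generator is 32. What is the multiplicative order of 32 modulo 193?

96

ord(32) | φ(193) = 193 − 1 = 192 = 2^6 · 3.
Divisors of 192: 1, 2, 3, 4, 6, 8, 12, 16, 24, 32, 48, 64, 96, 192.
Test each divisor d:
32^1 ≡ 32
32^2 ≡ 59
32^3 ≡ 151
32^4 ≡ 7
32^6 ≡ 27
32^8 ≡ 49
32^12 ≡ 150
32^16 ≡ 85
32^24 ≡ 112
32^32 ≡ 84
32^48 ≡ 192
32^64 ≡ 108
32^96 ≡ 1
So ord_193(32) = 96.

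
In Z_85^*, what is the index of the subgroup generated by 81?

16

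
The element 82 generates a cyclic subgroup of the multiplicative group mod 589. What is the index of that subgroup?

12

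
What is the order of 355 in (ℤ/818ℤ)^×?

Since 355 ∈ (Z/818Z)^×, its order divides φ(818) = φ(2)·φ(409) = 1·408 = 408 = 2^3 · 3 · 17.
Divisors of 408: 1, 2, 3, 4, 6, 8, 12, 17, 24, 34, 51, 68, 102, 136, 204, 408.
Test each divisor d:
355^1 ≡ 355 (mod 818)
355^2 ≡ 53 (mod 818)
355^3 ≡ 1 (mod 818) ✓
Therefore the multiplicative order of 355 modulo 818 is 3.

3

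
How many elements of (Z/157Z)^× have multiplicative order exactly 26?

φ(157) = 157 − 1 = 156 = 2^2 · 3 · 13.
Since (Z/157Z)^× is cyclic of order 156, the number of elements of order d is φ(d) when d | 156 and 0 otherwise.
26 = 2 · 13 divides 156, and φ(26) = 12.

12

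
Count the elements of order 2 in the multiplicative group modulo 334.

1

φ(334) = φ(2)·φ(167) = 1·166 = 166 = 2 · 83.
In a cyclic group of order 166, there are φ(d) elements of order d for each divisor d of 166, and zero for non-divisors.
2 | 166, and φ(2) = 2 − 1 = 1.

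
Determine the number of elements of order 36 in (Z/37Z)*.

φ(37) = 37 − 1 = 36 = 2^2 · 3^2.
Since (Z/37Z)^× is cyclic of order 36, the number of elements of order d is φ(d) when d | 36 and 0 otherwise.
36 = 2^2 · 3^2 divides 36, and φ(36) = 12.

12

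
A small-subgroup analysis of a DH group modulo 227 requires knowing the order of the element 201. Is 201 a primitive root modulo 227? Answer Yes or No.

φ(227) = 227 − 1 = 226 = 2 · 113.
Test 201^(226/q) mod 227 for each prime factor q of 226:
201^113 ≡ 226 (mod 227)  [q = 2: ≢ 1 ✓]
201^2 ≡ 222 (mod 227)  [q = 113: ≢ 1 ✓]
None equal 1, so ord_227(201) = 226: 201 is a primitive root.

Yes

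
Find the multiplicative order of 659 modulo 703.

The order of 659 must divide φ(703) = φ(19·37) = (19−1)·(37−1) = 18·36 = 648 = 2^3 · 3^4.
Divisors of 648: 1, 2, 3, 4, 6, 8, 9, 12, 18, 24, 27, 36, 54, 72, 81, 108, 162, 216, 324, 648.
Test each divisor d:
659^1 ≡ 659
659^2 ≡ 530
659^3 ≡ 582
659^4 ≡ 403
659^6 ≡ 581
659^8 ≡ 16
659^9 ≡ 702
659^12 ≡ 121
659^18 ≡ 1
Therefore the multiplicative order of 659 modulo 703 is 18.

18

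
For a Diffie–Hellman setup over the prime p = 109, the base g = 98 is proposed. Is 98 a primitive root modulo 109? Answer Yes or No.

Yes

φ(109) = 109 − 1 = 108 = 2^2 · 3^3.
Test 98^(108/q) mod 109 for each prime factor q of 108:
98^54 ≡ 108 (mod 109)  [q = 2: ≢ 1 ✓]
98^36 ≡ 45 (mod 109)  [q = 3: ≢ 1 ✓]
Every test exponent gives a nontrivial residue, hence 98 generates the full group.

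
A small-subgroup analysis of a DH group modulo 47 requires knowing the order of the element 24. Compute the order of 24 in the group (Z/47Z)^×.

The order of 24 must divide φ(47) = 47 − 1 = 46 = 2 · 23.
Divisors of 46: 1, 2, 23, 46.
Check 24^d mod 47 for each divisor in increasing order:
24^1 ≡ 24 (mod 47)
24^2 ≡ 12 (mod 47)
24^23 ≡ 1 (mod 47) ✓
Hence ord(24) = 23.

23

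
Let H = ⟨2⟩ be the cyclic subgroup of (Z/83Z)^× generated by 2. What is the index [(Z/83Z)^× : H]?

Since 2 ∈ (Z/83Z)^×, its order divides φ(83) = 83 − 1 = 82 = 2 · 41.
Divisors of 82: 1, 2, 41, 82.
Evaluate successive powers at the divisors of 82:
2^1 ≡ 2 (mod 83)
2^2 ≡ 4 (mod 83)
2^41 ≡ 82 (mod 83)
2^82 ≡ 1 (mod 83) ✓
So ord_83(2) = 82, hence |⟨2⟩| = 82.
The index is φ(83) / ord(2) = 82 / 82 = 1.

1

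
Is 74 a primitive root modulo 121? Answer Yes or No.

Yes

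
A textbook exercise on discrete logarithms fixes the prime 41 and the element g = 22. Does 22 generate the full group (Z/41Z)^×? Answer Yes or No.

φ(41) = 41 − 1 = 40 = 2^3 · 5.
It suffices to check that the order of 22 is not a proper divisor of 40: compute 22^(40/q) for q ∈ {2, 5}.
22^20 ≡ 40 (mod 41)  [q = 2: ≢ 1 ✓]
22^8 ≡ 37 (mod 41)  [q = 5: ≢ 1 ✓]
All checks pass, so 22 has order 40 and is a primitive root modulo 41.

Yes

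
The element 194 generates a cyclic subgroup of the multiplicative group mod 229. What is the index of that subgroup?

ord(194) | φ(229) = 229 − 1 = 228 = 2^2 · 3 · 19.
Divisors of 228: 1, 2, 3, 4, 6, 12, 19, 38, 57, 76, 114, 228.
Compute 194^d (mod 229) for the divisors d until we hit 1:
194^1 ≡ 194
194^2 ≡ 80
194^3 ≡ 177
194^4 ≡ 217
194^6 ≡ 185
194^12 ≡ 104
194^19 ≡ 89
194^38 ≡ 135
194^57 ≡ 107
194^76 ≡ 134
194^114 ≡ 228
194^228 ≡ 1
The order of 194 is 228, so the subgroup it generates has 228 elements.
The index is φ(229) / ord(194) = 228 / 228 = 1.

1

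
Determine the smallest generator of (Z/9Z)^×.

2

φ(9) = φ(3^2) = 3·(3−1) = 6 = 2 · 3.
Test candidates g = 2, 3, … against the prime factors q ∈ {2, 3} of φ(9): g is a generator iff g^(6/q) ≢ 1 for every such q.
g = 2: 2^3 ≡ 8; 2^2 ≡ 4 — none is 1, so 2 is a primitive root.
Hence the least primitive root of 9 is 2.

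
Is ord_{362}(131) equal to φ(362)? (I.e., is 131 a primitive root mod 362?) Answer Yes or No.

φ(362) = φ(2)·φ(181) = 1·180 = 180 = 2^2 · 3^2 · 5.
Test 131^(180/q) mod 362 for each prime factor q of 180:
131^90 ≡ 361 (mod 362)  [q = 2: ≢ 1 ✓]
131^60 ≡ 229 (mod 362)  [q = 3: ≢ 1 ✓]
131^36 ≡ 125 (mod 362)  [q = 5: ≢ 1 ✓]
All checks pass, so 131 has order 180 and is a primitive root modulo 362.

Yes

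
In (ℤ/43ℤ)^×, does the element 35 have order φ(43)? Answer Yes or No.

φ(43) = 43 − 1 = 42 = 2 · 3 · 7.
Test 35^(42/q) mod 43 for each prime factor q of 42:
35^21 ≡ 1 (mod 43)  [q = 2: ≡ 1 ✗]
35^14 ≡ 1 (mod 43)  [q = 3: ≡ 1 ✗]
35^6 ≡ 16 (mod 43)  [q = 7: ≢ 1 ✓]
Since 35^21 ≡ 1, the order of 35 divides 21 < 42, so 35 is not a primitive root.

No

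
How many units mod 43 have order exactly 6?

φ(43) = 43 − 1 = 42 = 2 · 3 · 7.
Since (Z/43Z)^× is cyclic of order 42, the number of elements of order d is φ(d) when d | 42 and 0 otherwise.
6 = 2 · 3 divides 42, and φ(6) = 2.

2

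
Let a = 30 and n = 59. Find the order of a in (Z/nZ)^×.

The order of 30 must divide φ(59) = 59 − 1 = 58 = 2 · 29.
Divisors of 58: 1, 2, 29, 58.
Evaluate successive powers at the divisors of 58:
30^1 ≡ 30 (mod 59)
30^2 ≡ 15 (mod 59)
30^29 ≡ 58 (mod 59)
30^58 ≡ 1 (mod 59) ✓
Hence ord(30) = 58.

58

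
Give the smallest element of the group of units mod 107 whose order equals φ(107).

φ(107) = 107 − 1 = 106 = 2 · 53.
g is a primitive root iff g^(106/q) ≢ 1 (mod 107) for each prime q ∈ {2, 53}.
g = 2: 2^53 ≡ 106; 2^2 ≡ 4 — none is 1, so 2 is a primitive root.
The smallest primitive root modulo 107 is 2.

2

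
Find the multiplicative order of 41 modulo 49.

14

The order of 41 must divide φ(49) = φ(7^2) = 7·(7−1) = 42 = 2 · 3 · 7.
Divisors of 42: 1, 2, 3, 6, 7, 14, 21, 42.
Compute 41^d (mod 49) for the divisors d until we hit 1:
41^1 ≡ 41 (mod 49)
41^2 ≡ 15 (mod 49)
41^3 ≡ 27 (mod 49)
41^6 ≡ 43 (mod 49)
41^7 ≡ 48 (mod 49)
41^14 ≡ 1 (mod 49) ✓
Hence ord(41) = 14.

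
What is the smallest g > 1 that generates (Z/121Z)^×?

2

φ(121) = φ(11^2) = 11·(11−1) = 110 = 2 · 5 · 11.
Test candidates g = 2, 3, … against the prime factors q ∈ {2, 5, 11} of φ(121): g is a generator iff g^(110/q) ≢ 1 for every such q.
g = 2: 2^55 ≡ 120; 2^22 ≡ 81; 2^10 ≡ 56 — none is 1, so 2 is a primitive root.
The smallest primitive root modulo 121 is 2.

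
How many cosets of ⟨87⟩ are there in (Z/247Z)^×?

The order of 87 must divide φ(247) = φ(13·19) = (13−1)·(19−1) = 12·18 = 216 = 2^3 · 3^3.
Divisors of 216: 1, 2, 3, 4, 6, 8, 9, 12, 18, 24, 27, 36, 54, 72, 108, 216.
Evaluate successive powers at the divisors of 216:
87^1 ≡ 87 (mod 247)
87^2 ≡ 159 (mod 247)
87^3 ≡ 1 (mod 247) ✓
The order of 87 is 3, so the subgroup it generates has 3 elements.
The index is φ(247) / ord(87) = 216 / 3 = 72.

72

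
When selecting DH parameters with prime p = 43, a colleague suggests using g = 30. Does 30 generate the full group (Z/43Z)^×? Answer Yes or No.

Yes

φ(43) = 43 − 1 = 42 = 2 · 3 · 7.
An element g generates (Z/43Z)^× iff g^(42/q) ≢ 1 (mod 43) for each prime q ∈ {2, 3, 7}.
30^21 ≡ 42 (mod 43)  [q = 2: ≢ 1 ✓]
30^14 ≡ 6 (mod 43)  [q = 3: ≢ 1 ✓]
30^6 ≡ 16 (mod 43)  [q = 7: ≢ 1 ✓]
Every test exponent gives a nontrivial residue, hence 30 generates the full group.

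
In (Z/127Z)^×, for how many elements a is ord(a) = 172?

0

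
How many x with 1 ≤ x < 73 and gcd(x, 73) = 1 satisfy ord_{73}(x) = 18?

6

φ(73) = 73 − 1 = 72 = 2^3 · 3^2.
Since (Z/73Z)^× is cyclic of order 72, the number of elements of order d is φ(d) when d | 72 and 0 otherwise.
18 = 2 · 3^2 divides 72, and φ(18) = 6.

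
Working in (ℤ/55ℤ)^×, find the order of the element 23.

By Lagrange's theorem, ord_55(23) divides φ(55) = φ(5·11) = (5−1)·(11−1) = 4·10 = 40 = 2^3 · 5.
Divisors of 40: 1, 2, 4, 5, 8, 10, 20, 40.
Test each divisor d:
23^1 ≡ 23 (mod 55)
23^2 ≡ 34 (mod 55)
23^4 ≡ 1 (mod 55) ✓
Hence ord(23) = 4.

4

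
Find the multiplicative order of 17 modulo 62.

30

By Lagrange's theorem, ord_62(17) divides φ(62) = φ(2)·φ(31) = 1·30 = 30 = 2 · 3 · 5.
Divisors of 30: 1, 2, 3, 5, 6, 10, 15, 30.
Test each divisor d:
17^1 ≡ 17 (mod 62)
17^2 ≡ 41 (mod 62)
17^3 ≡ 15 (mod 62)
17^5 ≡ 57 (mod 62)
17^6 ≡ 39 (mod 62)
17^10 ≡ 25 (mod 62)
17^15 ≡ 61 (mod 62)
17^30 ≡ 1 (mod 62) ✓
So ord_62(17) = 30.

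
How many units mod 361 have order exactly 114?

φ(361) = φ(19^2) = 19·(19−1) = 342 = 2 · 3^2 · 19.
In a cyclic group of order 342, there are φ(d) elements of order d for each divisor d of 342, and zero for non-divisors.
114 = 2 · 3 · 19 divides 342, and φ(114) = 36.

36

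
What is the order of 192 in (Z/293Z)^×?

292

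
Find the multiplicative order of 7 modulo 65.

12

By Lagrange's theorem, ord_65(7) divides φ(65) = φ(5·13) = (5−1)·(13−1) = 4·12 = 48 = 2^4 · 3.
Divisors of 48: 1, 2, 3, 4, 6, 8, 12, 16, 24, 48.
Test each divisor d:
7^1 ≡ 7
7^2 ≡ 49
7^3 ≡ 18
7^4 ≡ 61
7^6 ≡ 64
7^8 ≡ 16
7^12 ≡ 1
The smallest such exponent is 12, so the order of 7 is 12.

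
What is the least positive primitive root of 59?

φ(59) = 59 − 1 = 58 = 2 · 29.
g is a primitive root iff g^(58/q) ≢ 1 (mod 59) for each prime q ∈ {2, 29}.
g = 2: 2^29 ≡ 58; 2^2 ≡ 4 — none is 1, so 2 is a primitive root.
So 2 is the smallest generator of (Z/59Z)^×.

2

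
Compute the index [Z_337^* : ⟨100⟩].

The order of 100 must divide φ(337) = 337 − 1 = 336 = 2^4 · 3 · 7.
Divisors of 336: 1, 2, 3, 4, 6, 7, 8, 12, 14, 16, 21, 24, 28, 42, 48, 56, 84, 112, 168, 336.
Test each divisor d:
100^1 ≡ 100 (mod 337)
100^2 ≡ 227 (mod 337)
100^3 ≡ 121 (mod 337)
100^4 ≡ 305 (mod 337)
100^6 ≡ 150 (mod 337)
100^7 ≡ 172 (mod 337)
100^8 ≡ 13 (mod 337)
100^12 ≡ 258 (mod 337)
100^14 ≡ 265 (mod 337)
100^16 ≡ 169 (mod 337)
100^21 ≡ 85 (mod 337)
100^24 ≡ 175 (mod 337)
100^28 ≡ 129 (mod 337)
100^42 ≡ 148 (mod 337)
100^48 ≡ 295 (mod 337)
100^56 ≡ 128 (mod 337)
100^84 ≡ 336 (mod 337)
100^112 ≡ 208 (mod 337)
100^168 ≡ 1 (mod 337) ✓
Thus |⟨100⟩| = ord(100) = 168.
[(Z/337Z)^× : ⟨100⟩] = 336/168 = 2.

2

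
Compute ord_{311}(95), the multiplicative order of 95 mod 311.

By Lagrange's theorem, ord_311(95) divides φ(311) = 311 − 1 = 310 = 2 · 5 · 31.
Divisors of 310: 1, 2, 5, 10, 31, 62, 155, 310.
Compute 95^d (mod 311) for the divisors d until we hit 1:
95^1 ≡ 95 (mod 311)
95^2 ≡ 6 (mod 311)
95^5 ≡ 310 (mod 311)
95^10 ≡ 1 (mod 311) ✓
The smallest such exponent is 10, so the order of 95 is 10.

10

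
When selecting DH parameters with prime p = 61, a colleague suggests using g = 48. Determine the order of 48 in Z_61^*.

6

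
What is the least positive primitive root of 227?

2

φ(227) = 227 − 1 = 226 = 2 · 113.
Test candidates g = 2, 3, … against the prime factors q ∈ {2, 113} of φ(227): g is a generator iff g^(226/q) ≢ 1 for every such q.
g = 2: 2^113 ≡ 226; 2^2 ≡ 4 — none is 1, so 2 is a primitive root.
So 2 is the smallest generator of (Z/227Z)^×.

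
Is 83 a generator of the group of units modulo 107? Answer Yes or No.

No

φ(107) = 107 − 1 = 106 = 2 · 53.
An element g generates (Z/107Z)^× iff g^(106/q) ≢ 1 (mod 107) for each prime q ∈ {2, 53}.
83^53 ≡ 1 (mod 107)  [q = 2: ≡ 1 ✗]
83^2 ≡ 41 (mod 107)  [q = 53: ≢ 1 ✓]
Since 83^53 ≡ 1, the order of 83 divides 53 < 106, so 83 is not a primitive root.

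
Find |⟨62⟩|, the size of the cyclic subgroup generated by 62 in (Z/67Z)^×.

By Lagrange's theorem, ord_67(62) divides φ(67) = 67 − 1 = 66 = 2 · 3 · 11.
Divisors of 66: 1, 2, 3, 6, 11, 22, 33, 66.
Check 62^d mod 67 for each divisor in increasing order:
62^1 ≡ 62 (mod 67)
62^2 ≡ 25 (mod 67)
62^3 ≡ 9 (mod 67)
62^6 ≡ 14 (mod 67)
62^11 ≡ 1 (mod 67) ✓
Hence ord(62) = 11.

11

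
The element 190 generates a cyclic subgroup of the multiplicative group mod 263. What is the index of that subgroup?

ord(190) | φ(263) = 263 − 1 = 262 = 2 · 131.
Divisors of 262: 1, 2, 131, 262.
Compute 190^d (mod 263) for the divisors d until we hit 1:
190^1 ≡ 190
190^2 ≡ 69
190^131 ≡ 1
The order of 190 is 131, so the subgroup it generates has 131 elements.
[(Z/263Z)^× : ⟨190⟩] = 262/131 = 2.

2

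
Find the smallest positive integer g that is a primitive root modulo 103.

5

φ(103) = 103 − 1 = 102 = 2 · 3 · 17.
g is a primitive root iff g^(102/q) ≢ 1 (mod 103) for each prime q ∈ {2, 3, 17}.
g = 2: 2^51 ≡ 1 — hits 1, so not a primitive root.
g = 3: 3^51 ≡ 102; 3^34 ≡ 1 — hits 1, so not a primitive root.
g = 4: 4^51 ≡ 1 — hits 1, so not a primitive root.
g = 5: 5^51 ≡ 102; 5^34 ≡ 56; 5^6 ≡ 72 — none is 1, so 5 is a primitive root.
The smallest primitive root modulo 103 is 5.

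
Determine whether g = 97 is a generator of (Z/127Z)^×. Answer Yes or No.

Yes

φ(127) = 127 − 1 = 126 = 2 · 3^2 · 7.
97 is a primitive root mod 127 iff 97^(φ(127)/q) ≢ 1 for every prime q | φ(127), i.e. q ∈ {2, 3, 7}.
97^63 ≡ 126 (mod 127)  [q = 2: ≢ 1 ✓]
97^42 ≡ 107 (mod 127)  [q = 3: ≢ 1 ✓]
97^18 ≡ 32 (mod 127)  [q = 7: ≢ 1 ✓]
None equal 1, so ord_127(97) = 126: 97 is a primitive root.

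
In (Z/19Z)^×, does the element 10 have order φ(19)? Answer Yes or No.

Yes

φ(19) = 19 − 1 = 18 = 2 · 3^2.
An element g generates (Z/19Z)^× iff g^(18/q) ≢ 1 (mod 19) for each prime q ∈ {2, 3}.
10^9 ≡ 18 (mod 19)  [q = 2: ≢ 1 ✓]
10^6 ≡ 11 (mod 19)  [q = 3: ≢ 1 ✓]
None equal 1, so ord_19(10) = 18: 10 is a primitive root.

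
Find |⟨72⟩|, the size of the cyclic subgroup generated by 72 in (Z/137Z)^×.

17

The order of 72 must divide φ(137) = 137 − 1 = 136 = 2^3 · 17.
Divisors of 136: 1, 2, 4, 8, 17, 34, 68, 136.
Evaluate successive powers at the divisors of 136:
72^1 ≡ 72 (mod 137)
72^2 ≡ 115 (mod 137)
72^4 ≡ 73 (mod 137)
72^8 ≡ 123 (mod 137)
72^17 ≡ 1 (mod 137) ✓
Therefore the multiplicative order of 72 modulo 137 is 17.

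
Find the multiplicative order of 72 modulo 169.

156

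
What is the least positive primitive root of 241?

φ(241) = 241 − 1 = 240 = 2^4 · 3 · 5.
Test candidates g = 2, 3, … against the prime factors q ∈ {2, 3, 5} of φ(241): g is a generator iff g^(240/q) ≢ 1 for every such q.
g = 2: 2^120 ≡ 1 — hits 1, so not a primitive root.
g = 3: 3^120 ≡ 1 — hits 1, so not a primitive root.
g = 4: 4^120 ≡ 1 — hits 1, so not a primitive root.
g = 5: 5^120 ≡ 1 — hits 1, so not a primitive root.
g = 6: 6^120 ≡ 1 — hits 1, so not a primitive root.
g = 7: 7^120 ≡ 240; 7^80 ≡ 15; 7^48 ≡ 91 — none is 1, so 7 is a primitive root.
The smallest primitive root modulo 241 is 7.

7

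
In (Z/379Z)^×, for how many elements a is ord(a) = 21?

12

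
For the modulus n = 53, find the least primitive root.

φ(53) = 53 − 1 = 52 = 2^2 · 13.
g is a primitive root iff g^(52/q) ≢ 1 (mod 53) for each prime q ∈ {2, 13}.
g = 2: 2^26 ≡ 52; 2^4 ≡ 16 — none is 1, so 2 is a primitive root.
The smallest primitive root modulo 53 is 2.

2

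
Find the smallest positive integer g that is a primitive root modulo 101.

2

φ(101) = 101 − 1 = 100 = 2^2 · 5^2.
Test candidates g = 2, 3, … against the prime factors q ∈ {2, 5} of φ(101): g is a generator iff g^(100/q) ≢ 1 for every such q.
g = 2: 2^50 ≡ 100; 2^20 ≡ 95 — none is 1, so 2 is a primitive root.
The smallest primitive root modulo 101 is 2.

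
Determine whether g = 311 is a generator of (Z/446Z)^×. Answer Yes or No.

Yes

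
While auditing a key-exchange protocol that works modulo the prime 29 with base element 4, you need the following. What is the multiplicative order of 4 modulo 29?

14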